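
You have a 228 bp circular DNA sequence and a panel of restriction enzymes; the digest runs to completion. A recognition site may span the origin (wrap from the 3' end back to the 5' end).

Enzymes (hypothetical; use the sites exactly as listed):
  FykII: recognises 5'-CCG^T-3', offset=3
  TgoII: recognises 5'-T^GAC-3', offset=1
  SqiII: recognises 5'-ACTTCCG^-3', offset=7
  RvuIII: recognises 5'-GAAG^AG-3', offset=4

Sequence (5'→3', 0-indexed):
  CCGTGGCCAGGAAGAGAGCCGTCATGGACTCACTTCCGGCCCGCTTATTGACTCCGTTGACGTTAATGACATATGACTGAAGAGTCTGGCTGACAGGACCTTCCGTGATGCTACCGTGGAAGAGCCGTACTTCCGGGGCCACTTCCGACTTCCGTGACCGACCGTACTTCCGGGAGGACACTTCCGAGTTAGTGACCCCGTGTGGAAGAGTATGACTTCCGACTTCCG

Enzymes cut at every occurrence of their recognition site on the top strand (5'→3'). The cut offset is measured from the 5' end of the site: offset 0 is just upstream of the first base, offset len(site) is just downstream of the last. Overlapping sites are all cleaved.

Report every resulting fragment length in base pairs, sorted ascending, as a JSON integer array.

[1,2,3,5,5,6,7,7,7,7,7,7,7,8,8,8,8,8,9,9,9,11,11,11,12,14,14,17]

Per-enzyme occurrences:
  FykII CCGT/3: at [0, 18, 53, 102, 113, 124, 151, 161, 197] ⇒ [3, 21, 56, 105, 116, 127, 154, 164, 200]
  TgoII TGAC/1: at [48, 57, 66, 73, 90, 154, 192, 212] ⇒ [49, 58, 67, 74, 91, 155, 193, 213]
  SqiII ACTTCCG/7: at [31, 128, 140, 147, 165, 179, 214, 221] ⇒ [0, 38, 135, 147, 154, 172, 186, 221]
  RvuIII GAAGAG/4: at [10, 78, 118, 204] ⇒ [14, 82, 122, 208]

Pooled cuts: [0, 3, 14, 21, 38, 49, 56, 58, 67, 74, 82, 91, 105, 116, 122, 127, 135, 147, 154, 155, 164, 172, 186, 193, 200, 208, 213, 221]

Fragment lengths:
  0→3: 3 bp
  3→14: 11 bp
  14→21: 7 bp
  21→38: 17 bp
  38→49: 11 bp
  49→56: 7 bp
  56→58: 2 bp
  58→67: 9 bp
  67→74: 7 bp
  74→82: 8 bp
  82→91: 9 bp
  91→105: 14 bp
  105→116: 11 bp
  116→122: 6 bp
  122→127: 5 bp
  127→135: 8 bp
  135→147: 12 bp
  147→154: 7 bp
  154→155: 1 bp
  155→164: 9 bp
  164→172: 8 bp
  172→186: 14 bp
  186→193: 7 bp
  193→200: 7 bp
  200→208: 8 bp
  208→213: 5 bp
  213→221: 8 bp
  221→0 (wrap): 228-221+0 = 7 bp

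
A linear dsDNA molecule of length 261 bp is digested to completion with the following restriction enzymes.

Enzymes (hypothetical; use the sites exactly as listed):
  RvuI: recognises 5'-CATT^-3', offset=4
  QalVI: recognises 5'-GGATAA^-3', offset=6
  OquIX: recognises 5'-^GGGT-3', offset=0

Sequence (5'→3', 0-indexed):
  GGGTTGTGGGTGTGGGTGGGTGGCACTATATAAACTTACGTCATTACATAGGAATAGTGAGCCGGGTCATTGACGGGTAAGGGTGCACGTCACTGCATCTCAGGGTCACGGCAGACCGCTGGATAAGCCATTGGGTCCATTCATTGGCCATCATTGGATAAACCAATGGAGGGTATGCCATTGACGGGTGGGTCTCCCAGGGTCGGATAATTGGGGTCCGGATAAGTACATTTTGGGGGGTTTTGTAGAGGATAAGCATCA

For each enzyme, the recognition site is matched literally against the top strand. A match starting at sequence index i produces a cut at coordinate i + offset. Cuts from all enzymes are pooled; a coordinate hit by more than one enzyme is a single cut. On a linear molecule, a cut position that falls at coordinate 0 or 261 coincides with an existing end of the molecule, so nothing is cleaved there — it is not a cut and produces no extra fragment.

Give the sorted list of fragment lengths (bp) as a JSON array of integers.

[3,3,3,4,4,4,5,6,6,6,6,6,7,7,8,9,9,10,10,11,12,12,18,18,22,24,28]

Site scan:
  RvuI (CATT, off=4): starts [41, 67, 128, 137, 141, 151, 178, 228] → cuts [45, 71, 132, 141, 145, 155, 182, 232]
  QalVI (GGATAA, off=6): starts [120, 155, 204, 219, 249] → cuts [126, 161, 210, 225, 255]
  OquIX (GGGT, off=0): starts [0, 7, 13, 17, 63, 74, 80, 102, 132, 170, 185, 189, 199, 213, 237] → cuts [7, 13, 17, 63, 74, 80, 102, 132, 170, 185, 189, 199, 213, 237] (position 0 is a terminus of the linear molecule — no cut)

Pooled cuts: [7, 13, 17, 45, 63, 71, 74, 80, 102, 126, 132, 141, 145, 155, 161, 170, 182, 185, 189, 199, 210, 213, 225, 232, 237, 255]

Fragment lengths:
  [0,7): 7 bp
  [7,13): 6 bp
  [13,17): 4 bp
  [17,45): 28 bp
  [45,63): 18 bp
  [63,71): 8 bp
  [71,74): 3 bp
  [74,80): 6 bp
  [80,102): 22 bp
  [102,126): 24 bp
  [126,132): 6 bp
  [132,141): 9 bp
  [141,145): 4 bp
  [145,155): 10 bp
  [155,161): 6 bp
  [161,170): 9 bp
  [170,182): 12 bp
  [182,185): 3 bp
  [185,189): 4 bp
  [189,199): 10 bp
  [199,210): 11 bp
  [210,213): 3 bp
  [213,225): 12 bp
  [225,232): 7 bp
  [232,237): 5 bp
  [237,255): 18 bp
  [255,261): 6 bp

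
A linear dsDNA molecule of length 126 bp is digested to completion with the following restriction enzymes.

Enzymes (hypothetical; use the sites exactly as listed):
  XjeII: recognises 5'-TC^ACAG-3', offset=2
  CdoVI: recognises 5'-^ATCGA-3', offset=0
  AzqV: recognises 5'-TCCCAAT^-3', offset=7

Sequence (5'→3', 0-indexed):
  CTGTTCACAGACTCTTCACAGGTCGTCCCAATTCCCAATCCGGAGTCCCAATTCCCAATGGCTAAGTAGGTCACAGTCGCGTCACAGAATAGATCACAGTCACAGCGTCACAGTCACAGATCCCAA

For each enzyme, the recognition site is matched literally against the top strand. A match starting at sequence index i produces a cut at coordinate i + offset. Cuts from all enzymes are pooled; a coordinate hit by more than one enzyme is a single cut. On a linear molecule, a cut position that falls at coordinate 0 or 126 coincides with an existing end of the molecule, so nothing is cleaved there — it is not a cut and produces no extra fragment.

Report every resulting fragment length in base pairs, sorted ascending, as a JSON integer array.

Scan for sites:
  XjeII (TCACAG, off=2): starts [4, 15, 70, 81, 93, 99, 107, 113] → cuts [6, 17, 72, 83, 95, 101, 109, 115]
  CdoVI (ATCGA, off=0): no sites
  AzqV (TCCCAAT, off=7): starts [25, 32, 45, 52] → cuts [32, 39, 52, 59]

All cut coordinates (distinct, sorted): [6, 17, 32, 39, 52, 59, 72, 83, 95, 101, 109, 115]

Fragment lengths:
  [0,6): 6 bp
  [6,17): 11 bp
  [17,32): 15 bp
  [32,39): 7 bp
  [39,52): 13 bp
  [52,59): 7 bp
  [59,72): 13 bp
  [72,83): 11 bp
  [83,95): 12 bp
  [95,101): 6 bp
  [101,109): 8 bp
  [109,115): 6 bp
  [115,126): 11 bp

[6,6,6,7,7,8,11,11,11,12,13,13,15]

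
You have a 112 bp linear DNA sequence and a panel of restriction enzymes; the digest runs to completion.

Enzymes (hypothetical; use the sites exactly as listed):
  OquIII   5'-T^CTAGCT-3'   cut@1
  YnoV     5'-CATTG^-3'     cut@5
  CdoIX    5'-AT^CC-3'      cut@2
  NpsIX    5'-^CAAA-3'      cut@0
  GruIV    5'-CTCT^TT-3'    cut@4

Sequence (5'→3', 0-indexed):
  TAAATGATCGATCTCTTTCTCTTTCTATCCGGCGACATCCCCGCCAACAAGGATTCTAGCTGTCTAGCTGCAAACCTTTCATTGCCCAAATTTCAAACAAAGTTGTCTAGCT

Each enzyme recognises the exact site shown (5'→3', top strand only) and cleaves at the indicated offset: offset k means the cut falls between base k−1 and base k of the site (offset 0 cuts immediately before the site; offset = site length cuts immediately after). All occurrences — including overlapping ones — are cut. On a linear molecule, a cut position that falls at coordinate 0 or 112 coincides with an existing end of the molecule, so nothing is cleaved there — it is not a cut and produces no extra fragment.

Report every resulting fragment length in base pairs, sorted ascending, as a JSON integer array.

Site scan:
  OquIII (TCTAGCT, off=1): starts [54, 62, 105] → cuts [55, 63, 106]
  YnoV (CATTG, off=5): starts [79] → cuts [84]
  CdoIX (ATCC, off=2): starts [26, 36] → cuts [28, 38]
  NpsIX (CAAA, off=0): starts [70, 86, 93, 97] → cuts [70, 86, 93, 97]
  GruIV (CTCTTT, off=4): starts [12, 18] → cuts [16, 22]

Pooled cuts: [16, 22, 28, 38, 55, 63, 70, 84, 86, 93, 97, 106]

Fragments:
  [0,16): 16 bp
  [16,22): 6 bp
  [22,28): 6 bp
  [28,38): 10 bp
  [38,55): 17 bp
  [55,63): 8 bp
  [63,70): 7 bp
  [70,84): 14 bp
  [84,86): 2 bp
  [86,93): 7 bp
  [93,97): 4 bp
  [97,106): 9 bp
  [106,112): 6 bp

[2,4,6,6,6,7,7,8,9,10,14,16,17]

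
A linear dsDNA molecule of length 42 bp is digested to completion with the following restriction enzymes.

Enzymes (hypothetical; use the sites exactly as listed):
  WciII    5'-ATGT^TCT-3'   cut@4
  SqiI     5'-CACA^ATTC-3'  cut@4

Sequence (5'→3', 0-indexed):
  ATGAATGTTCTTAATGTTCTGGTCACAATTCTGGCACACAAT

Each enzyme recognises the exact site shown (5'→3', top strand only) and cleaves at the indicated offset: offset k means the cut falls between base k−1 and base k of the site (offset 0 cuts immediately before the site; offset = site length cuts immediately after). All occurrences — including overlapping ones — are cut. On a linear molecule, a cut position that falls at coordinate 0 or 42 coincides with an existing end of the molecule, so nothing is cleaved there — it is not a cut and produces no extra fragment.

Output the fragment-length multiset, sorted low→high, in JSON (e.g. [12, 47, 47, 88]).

Site scan:
  WciII ATGTTCT/4: at [4, 13] ⇒ [8, 17]
  SqiI CACAATTC/4: at [23] ⇒ [27]

All cut coordinates (distinct, sorted): [8, 17, 27]

Fragment lengths:
  [0,8): 8 bp
  [8,17): 9 bp
  [17,27): 10 bp
  [27,42): 15 bp

[8,9,10,15]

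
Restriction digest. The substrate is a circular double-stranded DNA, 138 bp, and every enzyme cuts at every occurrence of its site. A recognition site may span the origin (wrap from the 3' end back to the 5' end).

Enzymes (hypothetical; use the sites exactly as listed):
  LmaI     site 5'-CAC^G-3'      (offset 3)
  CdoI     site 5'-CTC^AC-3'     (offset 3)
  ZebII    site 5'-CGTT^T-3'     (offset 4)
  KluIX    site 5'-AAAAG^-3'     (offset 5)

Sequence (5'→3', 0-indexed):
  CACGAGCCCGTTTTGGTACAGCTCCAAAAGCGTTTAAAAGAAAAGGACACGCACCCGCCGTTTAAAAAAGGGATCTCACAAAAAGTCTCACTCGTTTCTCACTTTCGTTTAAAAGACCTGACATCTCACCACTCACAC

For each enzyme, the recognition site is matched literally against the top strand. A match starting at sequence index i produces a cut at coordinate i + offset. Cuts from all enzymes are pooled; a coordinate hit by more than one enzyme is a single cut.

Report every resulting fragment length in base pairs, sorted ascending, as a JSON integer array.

Site scan:
  LmaI (CACG, off=3): starts [0, 47] → cuts [3, 50]
  CdoI (CTCAC, off=3): starts [74, 86, 97, 124, 131] → cuts [77, 89, 100, 127, 134]
  ZebII (CGTTT, off=4): starts [8, 30, 58, 92, 105] → cuts [12, 34, 62, 96, 109]
  KluIX (AAAAG, off=5): starts [25, 35, 40, 65, 80, 110] → cuts [30, 40, 45, 70, 85, 115]

Pooled cuts: [3, 12, 30, 34, 40, 45, 50, 62, 70, 77, 85, 89, 96, 100, 109, 115, 127, 134]

Fragment lengths:
  3→12: 9 bp
  12→30: 18 bp
  30→34: 4 bp
  34→40: 6 bp
  40→45: 5 bp
  45→50: 5 bp
  50→62: 12 bp
  62→70: 8 bp
  70→77: 7 bp
  77→85: 8 bp
  85→89: 4 bp
  89→96: 7 bp
  96→100: 4 bp
  100→109: 9 bp
  109→115: 6 bp
  115→127: 12 bp
  127→134: 7 bp
  134→3 (wrap): 138-134+3 = 7 bp

[4,4,4,5,5,6,6,7,7,7,7,8,8,9,9,12,12,18]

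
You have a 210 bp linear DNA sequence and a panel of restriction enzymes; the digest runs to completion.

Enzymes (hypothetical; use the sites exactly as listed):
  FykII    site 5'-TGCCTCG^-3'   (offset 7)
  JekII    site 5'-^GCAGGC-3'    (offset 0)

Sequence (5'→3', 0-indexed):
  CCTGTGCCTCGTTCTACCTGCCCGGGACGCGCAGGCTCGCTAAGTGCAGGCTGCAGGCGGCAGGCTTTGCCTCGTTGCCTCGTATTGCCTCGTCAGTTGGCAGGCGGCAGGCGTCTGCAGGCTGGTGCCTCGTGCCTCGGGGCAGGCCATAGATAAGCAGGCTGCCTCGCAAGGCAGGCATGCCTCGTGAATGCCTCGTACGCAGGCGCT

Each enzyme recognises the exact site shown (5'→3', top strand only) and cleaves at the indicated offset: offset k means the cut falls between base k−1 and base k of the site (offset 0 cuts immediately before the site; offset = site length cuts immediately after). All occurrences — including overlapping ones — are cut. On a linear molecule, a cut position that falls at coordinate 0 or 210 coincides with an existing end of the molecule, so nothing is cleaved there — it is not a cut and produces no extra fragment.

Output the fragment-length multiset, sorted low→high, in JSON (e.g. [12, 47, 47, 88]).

Site scan:
  FykII (TGCCTCG, off=7): starts [4, 67, 75, 85, 125, 132, 162, 180, 191] → cuts [11, 74, 82, 92, 132, 139, 169, 187, 198]
  JekII (GCAGGC, off=0): starts [30, 45, 52, 59, 99, 106, 116, 141, 156, 173, 201] → cuts [30, 45, 52, 59, 99, 106, 116, 141, 156, 173, 201]

All cut coordinates (distinct, sorted): [11, 30, 45, 52, 59, 74, 82, 92, 99, 106, 116, 132, 139, 141, 156, 169, 173, 187, 198, 201]

Fragment lengths:
  [0,11): 11 bp
  [11,30): 19 bp
  [30,45): 15 bp
  [45,52): 7 bp
  [52,59): 7 bp
  [59,74): 15 bp
  [74,82): 8 bp
  [82,92): 10 bp
  [92,99): 7 bp
  [99,106): 7 bp
  [106,116): 10 bp
  [116,132): 16 bp
  [132,139): 7 bp
  [139,141): 2 bp
  [141,156): 15 bp
  [156,169): 13 bp
  [169,173): 4 bp
  [173,187): 14 bp
  [187,198): 11 bp
  [198,201): 3 bp
  [201,210): 9 bp

[2,3,4,7,7,7,7,7,8,9,10,10,11,11,13,14,15,15,15,16,19]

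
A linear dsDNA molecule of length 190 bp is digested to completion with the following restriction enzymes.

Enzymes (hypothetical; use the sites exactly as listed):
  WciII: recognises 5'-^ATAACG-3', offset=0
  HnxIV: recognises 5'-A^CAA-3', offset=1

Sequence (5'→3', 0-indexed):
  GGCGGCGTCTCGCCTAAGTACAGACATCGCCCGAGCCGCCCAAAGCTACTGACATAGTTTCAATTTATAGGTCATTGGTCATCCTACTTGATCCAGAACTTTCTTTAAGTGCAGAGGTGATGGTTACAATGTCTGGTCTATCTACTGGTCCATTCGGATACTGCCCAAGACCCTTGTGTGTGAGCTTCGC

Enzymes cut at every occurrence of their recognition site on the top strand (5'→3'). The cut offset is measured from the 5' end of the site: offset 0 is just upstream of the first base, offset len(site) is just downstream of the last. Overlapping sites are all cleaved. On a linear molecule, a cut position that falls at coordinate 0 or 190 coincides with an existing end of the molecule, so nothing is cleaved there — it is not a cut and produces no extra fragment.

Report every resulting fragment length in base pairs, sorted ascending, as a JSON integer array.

[64,126]

Site scan:
  WciII (ATAACG, off=0): no sites
  HnxIV (ACAA, off=1): starts [125] → cuts [126]

All cut coordinates (distinct, sorted): [126]

Fragments:
  [0,126): 126 bp
  [126,190): 64 bp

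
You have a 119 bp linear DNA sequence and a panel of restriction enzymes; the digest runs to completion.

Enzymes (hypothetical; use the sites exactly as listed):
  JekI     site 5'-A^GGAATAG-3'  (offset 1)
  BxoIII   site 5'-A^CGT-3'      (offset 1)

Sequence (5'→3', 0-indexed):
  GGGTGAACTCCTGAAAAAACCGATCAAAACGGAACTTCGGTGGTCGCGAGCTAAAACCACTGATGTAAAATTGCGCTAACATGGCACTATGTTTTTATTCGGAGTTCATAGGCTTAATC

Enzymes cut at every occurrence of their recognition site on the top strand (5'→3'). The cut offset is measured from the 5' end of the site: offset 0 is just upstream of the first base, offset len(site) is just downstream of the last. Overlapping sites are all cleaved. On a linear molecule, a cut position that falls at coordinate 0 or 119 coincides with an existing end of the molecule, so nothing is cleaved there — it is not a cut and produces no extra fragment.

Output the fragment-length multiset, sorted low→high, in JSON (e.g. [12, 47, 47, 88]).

Scan for sites:
  JekI (AGGAATAG, off=1): no sites
  BxoIII (ACGT, off=1): no sites

Pooled cuts: ∅

Fragment lengths:
  no cuts → one linear fragment of 119 bp

[119]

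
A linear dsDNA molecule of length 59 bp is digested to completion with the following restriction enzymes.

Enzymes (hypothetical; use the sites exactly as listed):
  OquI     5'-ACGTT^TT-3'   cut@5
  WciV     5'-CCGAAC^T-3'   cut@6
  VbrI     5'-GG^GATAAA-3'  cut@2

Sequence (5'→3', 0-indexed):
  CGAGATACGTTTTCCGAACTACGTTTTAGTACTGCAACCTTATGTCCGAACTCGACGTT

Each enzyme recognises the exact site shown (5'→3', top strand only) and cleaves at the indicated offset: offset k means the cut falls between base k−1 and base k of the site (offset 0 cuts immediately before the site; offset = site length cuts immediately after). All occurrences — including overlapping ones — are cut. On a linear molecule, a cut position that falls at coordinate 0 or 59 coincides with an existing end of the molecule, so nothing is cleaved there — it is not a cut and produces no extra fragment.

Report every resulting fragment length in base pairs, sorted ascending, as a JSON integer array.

[6,8,8,11,26]

Scan for sites:
  OquI (ACGTTTT, off=5): starts [6, 20] → cuts [11, 25]
  WciV (CCGAACT, off=6): starts [13, 45] → cuts [19, 51]
  VbrI (GGGATAAA, off=2): no sites

All cut coordinates (distinct, sorted): [11, 19, 25, 51]

Fragment lengths:
  [0,11): 11 bp
  [11,19): 8 bp
  [19,25): 6 bp
  [25,51): 26 bp
  [51,59): 8 bp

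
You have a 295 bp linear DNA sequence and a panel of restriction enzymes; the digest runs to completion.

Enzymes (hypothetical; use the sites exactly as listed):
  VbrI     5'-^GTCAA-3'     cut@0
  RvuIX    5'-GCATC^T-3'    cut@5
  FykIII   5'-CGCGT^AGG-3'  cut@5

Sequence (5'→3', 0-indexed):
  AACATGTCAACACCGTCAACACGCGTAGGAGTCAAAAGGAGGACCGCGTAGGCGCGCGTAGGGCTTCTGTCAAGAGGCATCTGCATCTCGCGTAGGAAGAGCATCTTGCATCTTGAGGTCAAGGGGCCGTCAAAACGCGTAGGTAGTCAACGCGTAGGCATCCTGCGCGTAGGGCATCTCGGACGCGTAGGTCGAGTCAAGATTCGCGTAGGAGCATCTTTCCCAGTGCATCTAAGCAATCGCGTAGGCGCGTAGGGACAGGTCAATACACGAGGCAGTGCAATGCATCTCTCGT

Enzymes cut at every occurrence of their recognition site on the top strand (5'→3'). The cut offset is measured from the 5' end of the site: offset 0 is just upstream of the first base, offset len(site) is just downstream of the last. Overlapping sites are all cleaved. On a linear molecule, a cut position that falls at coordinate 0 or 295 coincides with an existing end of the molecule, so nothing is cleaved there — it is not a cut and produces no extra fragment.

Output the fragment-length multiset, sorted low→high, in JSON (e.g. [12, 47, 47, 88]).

Per-enzyme occurrences:
  VbrI (GTCAA, off=0): starts [5, 14, 30, 68, 117, 128, 145, 195, 261] → cuts [5, 14, 30, 68, 117, 128, 145, 195, 261]
  RvuIX (GCATCT, off=5): starts [76, 82, 100, 107, 173, 213, 227, 284] → cuts [81, 87, 105, 112, 178, 218, 232, 289]
  FykIII (CGCGTAGG, off=5): starts [21, 44, 54, 88, 135, 150, 165, 183, 204, 240, 248] → cuts [26, 49, 59, 93, 140, 155, 170, 188, 209, 245, 253]

Pooled cuts: [5, 14, 26, 30, 49, 59, 68, 81, 87, 93, 105, 112, 117, 128, 140, 145, 155, 170, 178, 188, 195, 209, 218, 232, 245, 253, 261, 289]

Fragment lengths:
  [0,5): 5 bp
  [5,14): 9 bp
  [14,26): 12 bp
  [26,30): 4 bp
  [30,49): 19 bp
  [49,59): 10 bp
  [59,68): 9 bp
  [68,81): 13 bp
  [81,87): 6 bp
  [87,93): 6 bp
  [93,105): 12 bp
  [105,112): 7 bp
  [112,117): 5 bp
  [117,128): 11 bp
  [128,140): 12 bp
  [140,145): 5 bp
  [145,155): 10 bp
  [155,170): 15 bp
  [170,178): 8 bp
  [178,188): 10 bp
  [188,195): 7 bp
  [195,209): 14 bp
  [209,218): 9 bp
  [218,232): 14 bp
  [232,245): 13 bp
  [245,253): 8 bp
  [253,261): 8 bp
  [261,289): 28 bp
  [289,295): 6 bp

[4,5,5,5,6,6,6,7,7,8,8,8,9,9,9,10,10,10,11,12,12,12,13,13,14,14,15,19,28]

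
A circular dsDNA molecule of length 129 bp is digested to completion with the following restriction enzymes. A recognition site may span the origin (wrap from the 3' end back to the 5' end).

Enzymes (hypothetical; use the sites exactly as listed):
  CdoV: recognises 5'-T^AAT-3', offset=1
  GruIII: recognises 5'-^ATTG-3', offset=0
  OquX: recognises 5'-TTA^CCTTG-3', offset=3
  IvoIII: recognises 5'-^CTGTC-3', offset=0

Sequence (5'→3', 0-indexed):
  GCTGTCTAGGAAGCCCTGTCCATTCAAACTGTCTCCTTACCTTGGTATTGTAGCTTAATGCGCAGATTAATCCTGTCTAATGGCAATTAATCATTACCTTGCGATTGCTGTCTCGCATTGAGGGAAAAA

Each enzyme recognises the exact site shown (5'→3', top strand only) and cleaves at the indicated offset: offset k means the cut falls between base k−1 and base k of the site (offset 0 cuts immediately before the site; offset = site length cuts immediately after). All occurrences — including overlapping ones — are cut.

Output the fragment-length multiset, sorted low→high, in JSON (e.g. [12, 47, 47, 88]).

[4,4,6,7,7,8,9,10,10,11,12,13,14,14]

Site scan:
  CdoV TAAT/1: at [55, 67, 77, 87] ⇒ [56, 68, 78, 88]
  GruIII ATTG/0: at [46, 103, 116] ⇒ [46, 103, 116]
  OquX TTACCTTG/3: at [36, 93] ⇒ [39, 96]
  IvoIII CTGTC/0: at [1, 15, 28, 72, 107] ⇒ [1, 15, 28, 72, 107]

All cut coordinates (distinct, sorted): [1, 15, 28, 39, 46, 56, 68, 72, 78, 88, 96, 103, 107, 116]

Fragments:
  1→15: 14 bp
  15→28: 13 bp
  28→39: 11 bp
  39→46: 7 bp
  46→56: 10 bp
  56→68: 12 bp
  68→72: 4 bp
  72→78: 6 bp
  78→88: 10 bp
  88→96: 8 bp
  96→103: 7 bp
  103→107: 4 bp
  107→116: 9 bp
  116→1 (wrap): 129-116+1 = 14 bp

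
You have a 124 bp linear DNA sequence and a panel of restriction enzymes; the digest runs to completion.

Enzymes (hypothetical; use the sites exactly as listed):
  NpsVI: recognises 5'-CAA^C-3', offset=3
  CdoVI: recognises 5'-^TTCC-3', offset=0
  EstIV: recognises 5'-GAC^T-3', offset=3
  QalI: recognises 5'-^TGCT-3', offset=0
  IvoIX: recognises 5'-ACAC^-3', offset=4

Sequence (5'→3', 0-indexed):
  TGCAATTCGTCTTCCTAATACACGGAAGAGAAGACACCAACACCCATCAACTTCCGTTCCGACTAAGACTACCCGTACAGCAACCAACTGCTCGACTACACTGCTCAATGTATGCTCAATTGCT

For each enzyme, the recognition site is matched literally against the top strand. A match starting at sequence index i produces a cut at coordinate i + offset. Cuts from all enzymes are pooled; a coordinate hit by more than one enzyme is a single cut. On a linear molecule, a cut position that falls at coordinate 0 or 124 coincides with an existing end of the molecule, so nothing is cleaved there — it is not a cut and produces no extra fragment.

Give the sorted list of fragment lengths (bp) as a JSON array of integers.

Site scan:
  NpsVI CAAC/3: at [37, 47, 80, 84] ⇒ [40, 50, 83, 87]
  CdoVI TTCC/0: at [11, 51, 56] ⇒ [11, 51, 56]
  EstIV GACT/3: at [60, 66, 93] ⇒ [63, 69, 96]
  QalI TGCT/0: at [88, 101, 112, 120] ⇒ [88, 101, 112, 120]
  IvoIX ACAC/4: at [19, 33, 39, 97] ⇒ [23, 37, 43, 101]

Pooled cuts: [11, 23, 37, 40, 43, 50, 51, 56, 63, 69, 83, 87, 88, 96, 101, 112, 120]

Fragments:
  [0,11): 11 bp
  [11,23): 12 bp
  [23,37): 14 bp
  [37,40): 3 bp
  [40,43): 3 bp
  [43,50): 7 bp
  [50,51): 1 bp
  [51,56): 5 bp
  [56,63): 7 bp
  [63,69): 6 bp
  [69,83): 14 bp
  [83,87): 4 bp
  [87,88): 1 bp
  [88,96): 8 bp
  [96,101): 5 bp
  [101,112): 11 bp
  [112,120): 8 bp
  [120,124): 4 bp

[1,1,3,3,4,4,5,5,6,7,7,8,8,11,11,12,14,14]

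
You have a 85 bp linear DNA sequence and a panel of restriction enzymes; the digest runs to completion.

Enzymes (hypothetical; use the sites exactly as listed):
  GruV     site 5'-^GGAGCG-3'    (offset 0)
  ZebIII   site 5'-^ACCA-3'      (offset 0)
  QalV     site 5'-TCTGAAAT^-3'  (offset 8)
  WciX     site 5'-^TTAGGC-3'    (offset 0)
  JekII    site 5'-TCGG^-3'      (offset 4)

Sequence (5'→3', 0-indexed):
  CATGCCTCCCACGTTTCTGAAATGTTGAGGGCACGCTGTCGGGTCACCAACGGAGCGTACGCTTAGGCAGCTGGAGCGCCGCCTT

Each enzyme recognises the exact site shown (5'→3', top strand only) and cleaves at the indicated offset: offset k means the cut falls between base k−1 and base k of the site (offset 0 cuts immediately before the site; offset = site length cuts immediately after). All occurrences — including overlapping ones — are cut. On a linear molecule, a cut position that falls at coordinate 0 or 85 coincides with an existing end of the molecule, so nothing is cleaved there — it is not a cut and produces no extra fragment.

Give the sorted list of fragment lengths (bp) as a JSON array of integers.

[3,6,10,11,13,19,23]

Scan for sites:
  GruV GGAGCG/0: at [51, 72] ⇒ [51, 72]
  ZebIII ACCA/0: at [45] ⇒ [45]
  QalV TCTGAAAT/8: at [15] ⇒ [23]
  WciX TTAGGC/0: at [62] ⇒ [62]
  JekII TCGG/4: at [38] ⇒ [42]

All cut coordinates (distinct, sorted): [23, 42, 45, 51, 62, 72]

Fragments:
  [0,23): 23 bp
  [23,42): 19 bp
  [42,45): 3 bp
  [45,51): 6 bp
  [51,62): 11 bp
  [62,72): 10 bp
  [72,85): 13 bp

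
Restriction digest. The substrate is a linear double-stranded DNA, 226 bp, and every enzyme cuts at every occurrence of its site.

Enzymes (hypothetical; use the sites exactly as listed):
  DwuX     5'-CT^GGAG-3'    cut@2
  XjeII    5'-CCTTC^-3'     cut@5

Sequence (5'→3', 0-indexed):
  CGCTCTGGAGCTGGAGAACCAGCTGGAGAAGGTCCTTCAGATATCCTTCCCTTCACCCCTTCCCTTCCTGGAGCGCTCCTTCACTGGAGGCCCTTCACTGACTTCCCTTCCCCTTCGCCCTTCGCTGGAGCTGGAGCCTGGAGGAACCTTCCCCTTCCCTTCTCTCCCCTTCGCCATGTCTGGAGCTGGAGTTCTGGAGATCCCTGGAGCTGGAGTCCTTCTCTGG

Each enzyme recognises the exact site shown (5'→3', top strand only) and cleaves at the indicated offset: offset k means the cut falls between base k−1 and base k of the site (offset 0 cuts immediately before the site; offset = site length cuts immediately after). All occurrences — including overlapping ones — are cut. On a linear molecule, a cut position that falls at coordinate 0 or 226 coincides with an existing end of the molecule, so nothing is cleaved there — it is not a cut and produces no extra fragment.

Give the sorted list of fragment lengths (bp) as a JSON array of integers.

Scan for sites:
  DwuX CTGGAG/2: at [4, 10, 22, 67, 83, 124, 130, 137, 179, 185, 193, 203, 209] ⇒ [6, 12, 24, 69, 85, 126, 132, 139, 181, 187, 195, 205, 211]
  XjeII CCTTC/5: at [33, 44, 49, 57, 62, 77, 91, 105, 111, 118, 146, 152, 157, 167, 216] ⇒ [38, 49, 54, 62, 67, 82, 96, 110, 116, 123, 151, 157, 162, 172, 221]

All cut coordinates (distinct, sorted): [6, 12, 24, 38, 49, 54, 62, 67, 69, 82, 85, 96, 110, 116, 123, 126, 132, 139, 151, 157, 162, 172, 181, 187, 195, 205, 211, 221]

Fragment lengths:
  [0,6): 6 bp
  [6,12): 6 bp
  [12,24): 12 bp
  [24,38): 14 bp
  [38,49): 11 bp
  [49,54): 5 bp
  [54,62): 8 bp
  [62,67): 5 bp
  [67,69): 2 bp
  [69,82): 13 bp
  [82,85): 3 bp
  [85,96): 11 bp
  [96,110): 14 bp
  [110,116): 6 bp
  [116,123): 7 bp
  [123,126): 3 bp
  [126,132): 6 bp
  [132,139): 7 bp
  [139,151): 12 bp
  [151,157): 6 bp
  [157,162): 5 bp
  [162,172): 10 bp
  [172,181): 9 bp
  [181,187): 6 bp
  [187,195): 8 bp
  [195,205): 10 bp
  [205,211): 6 bp
  [211,221): 10 bp
  [221,226): 5 bp

[2,3,3,5,5,5,5,6,6,6,6,6,6,6,7,7,8,8,9,10,10,10,11,11,12,12,13,14,14]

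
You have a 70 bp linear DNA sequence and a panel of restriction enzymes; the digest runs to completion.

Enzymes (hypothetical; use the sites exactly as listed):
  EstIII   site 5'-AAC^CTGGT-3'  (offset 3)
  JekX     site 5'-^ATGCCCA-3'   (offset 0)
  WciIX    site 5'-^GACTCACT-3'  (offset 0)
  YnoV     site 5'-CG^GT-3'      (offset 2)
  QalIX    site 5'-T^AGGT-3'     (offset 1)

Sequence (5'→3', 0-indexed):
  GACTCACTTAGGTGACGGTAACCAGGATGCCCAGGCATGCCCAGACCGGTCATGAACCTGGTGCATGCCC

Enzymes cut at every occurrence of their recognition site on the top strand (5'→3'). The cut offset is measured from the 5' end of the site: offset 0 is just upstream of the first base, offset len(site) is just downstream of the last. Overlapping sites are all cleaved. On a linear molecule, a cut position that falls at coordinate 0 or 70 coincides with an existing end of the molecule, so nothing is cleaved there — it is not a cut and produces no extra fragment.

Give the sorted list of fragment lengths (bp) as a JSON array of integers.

Scan for sites:
  EstIII (AACCTGGT, off=3): starts [54] → cuts [57]
  JekX (ATGCCCA, off=0): starts [26, 36] → cuts [26, 36]
  WciIX (GACTCACT, off=0): starts [0] → cuts [] (position 0 is a terminus of the linear molecule — no cut)
  YnoV (CGGT, off=2): starts [15, 46] → cuts [17, 48]
  QalIX (TAGGT, off=1): starts [8] → cuts [9]

Pooled cuts: [9, 17, 26, 36, 48, 57]

Fragments:
  [0,9): 9 bp
  [9,17): 8 bp
  [17,26): 9 bp
  [26,36): 10 bp
  [36,48): 12 bp
  [48,57): 9 bp
  [57,70): 13 bp

[8,9,9,9,10,12,13]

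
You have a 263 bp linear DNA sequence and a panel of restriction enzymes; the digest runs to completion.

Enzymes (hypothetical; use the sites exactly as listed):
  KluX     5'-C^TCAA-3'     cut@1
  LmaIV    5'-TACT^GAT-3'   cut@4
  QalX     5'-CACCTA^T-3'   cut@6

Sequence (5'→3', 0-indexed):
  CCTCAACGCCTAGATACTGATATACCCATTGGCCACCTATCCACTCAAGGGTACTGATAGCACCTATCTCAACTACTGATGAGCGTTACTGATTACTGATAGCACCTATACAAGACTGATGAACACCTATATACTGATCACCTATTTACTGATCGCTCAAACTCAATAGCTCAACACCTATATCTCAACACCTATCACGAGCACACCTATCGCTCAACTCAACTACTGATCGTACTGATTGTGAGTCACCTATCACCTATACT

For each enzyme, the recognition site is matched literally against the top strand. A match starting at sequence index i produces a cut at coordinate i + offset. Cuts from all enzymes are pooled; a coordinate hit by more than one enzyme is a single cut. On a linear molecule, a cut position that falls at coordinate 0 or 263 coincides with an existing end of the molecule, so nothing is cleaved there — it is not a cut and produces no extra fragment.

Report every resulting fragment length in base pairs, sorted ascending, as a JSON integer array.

Site scan:
  KluX (CTCAA, off=1): starts [1, 43, 67, 155, 161, 169, 183, 212, 217] → cuts [2, 44, 68, 156, 162, 170, 184, 213, 218]
  LmaIV (TACTGAT, off=4): starts [14, 51, 73, 86, 93, 131, 146, 223, 232] → cuts [18, 55, 77, 90, 97, 135, 150, 227, 236]
  QalX (CACCTAT, off=6): starts [33, 60, 102, 123, 138, 174, 188, 203, 246, 253] → cuts [39, 66, 108, 129, 144, 180, 194, 209, 252, 259]

All cut coordinates (distinct, sorted): [2, 18, 39, 44, 55, 66, 68, 77, 90, 97, 108, 129, 135, 144, 150, 156, 162, 170, 180, 184, 194, 209, 213, 218, 227, 236, 252, 259]

Fragment lengths:
  [0,2): 2 bp
  [2,18): 16 bp
  [18,39): 21 bp
  [39,44): 5 bp
  [44,55): 11 bp
  [55,66): 11 bp
  [66,68): 2 bp
  [68,77): 9 bp
  [77,90): 13 bp
  [90,97): 7 bp
  [97,108): 11 bp
  [108,129): 21 bp
  [129,135): 6 bp
  [135,144): 9 bp
  [144,150): 6 bp
  [150,156): 6 bp
  [156,162): 6 bp
  [162,170): 8 bp
  [170,180): 10 bp
  [180,184): 4 bp
  [184,194): 10 bp
  [194,209): 15 bp
  [209,213): 4 bp
  [213,218): 5 bp
  [218,227): 9 bp
  [227,236): 9 bp
  [236,252): 16 bp
  [252,259): 7 bp
  [259,263): 4 bp

[2,2,4,4,4,5,5,6,6,6,6,7,7,8,9,9,9,9,10,10,11,11,11,13,15,16,16,21,21]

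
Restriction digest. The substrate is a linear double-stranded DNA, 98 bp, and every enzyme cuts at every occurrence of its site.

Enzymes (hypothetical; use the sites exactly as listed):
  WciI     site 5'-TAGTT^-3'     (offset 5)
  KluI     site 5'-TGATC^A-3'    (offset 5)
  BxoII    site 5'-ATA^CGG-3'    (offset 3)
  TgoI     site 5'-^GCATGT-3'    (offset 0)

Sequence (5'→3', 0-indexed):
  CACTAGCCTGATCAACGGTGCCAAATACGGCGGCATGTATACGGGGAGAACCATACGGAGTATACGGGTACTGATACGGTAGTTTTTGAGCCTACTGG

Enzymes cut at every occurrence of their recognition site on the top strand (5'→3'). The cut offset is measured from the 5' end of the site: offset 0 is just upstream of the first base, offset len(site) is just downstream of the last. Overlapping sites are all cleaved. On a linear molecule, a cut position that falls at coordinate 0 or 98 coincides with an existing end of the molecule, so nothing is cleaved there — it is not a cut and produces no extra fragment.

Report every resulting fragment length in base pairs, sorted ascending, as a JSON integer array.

Scan for sites:
  WciI TAGTT/5: at [79] ⇒ [84]
  KluI TGATCA/5: at [8] ⇒ [13]
  BxoII ATACGG/3: at [24, 38, 52, 61, 73] ⇒ [27, 41, 55, 64, 76]
  TgoI GCATGT/0: at [32] ⇒ [32]

Pooled cuts: [13, 27, 32, 41, 55, 64, 76, 84]

Fragments:
  [0,13): 13 bp
  [13,27): 14 bp
  [27,32): 5 bp
  [32,41): 9 bp
  [41,55): 14 bp
  [55,64): 9 bp
  [64,76): 12 bp
  [76,84): 8 bp
  [84,98): 14 bp

[5,8,9,9,12,13,14,14,14]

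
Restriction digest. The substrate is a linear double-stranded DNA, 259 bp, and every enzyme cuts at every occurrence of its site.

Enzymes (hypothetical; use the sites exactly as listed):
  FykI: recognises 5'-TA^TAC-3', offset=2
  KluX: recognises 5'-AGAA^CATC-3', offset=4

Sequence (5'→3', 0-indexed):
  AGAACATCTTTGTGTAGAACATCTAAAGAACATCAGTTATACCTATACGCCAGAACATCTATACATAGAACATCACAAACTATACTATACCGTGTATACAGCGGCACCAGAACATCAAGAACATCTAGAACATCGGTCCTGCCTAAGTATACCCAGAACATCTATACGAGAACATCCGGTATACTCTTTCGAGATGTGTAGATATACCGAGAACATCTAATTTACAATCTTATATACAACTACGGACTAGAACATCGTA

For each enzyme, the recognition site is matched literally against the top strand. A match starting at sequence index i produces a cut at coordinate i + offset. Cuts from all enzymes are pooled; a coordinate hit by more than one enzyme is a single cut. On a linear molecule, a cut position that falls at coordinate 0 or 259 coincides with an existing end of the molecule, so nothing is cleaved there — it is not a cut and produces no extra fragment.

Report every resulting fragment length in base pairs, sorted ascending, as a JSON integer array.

Scan for sites:
  FykI TATAC/2: at [37, 43, 59, 80, 85, 94, 147, 162, 179, 202, 232] ⇒ [39, 45, 61, 82, 87, 96, 149, 164, 181, 204, 234]
  KluX AGAACATC/4: at [0, 15, 26, 51, 66, 108, 117, 126, 154, 168, 209, 248] ⇒ [4, 19, 30, 55, 70, 112, 121, 130, 158, 172, 213, 252]

All cut coordinates (distinct, sorted): [4, 19, 30, 39, 45, 55, 61, 70, 82, 87, 96, 112, 121, 130, 149, 158, 164, 172, 181, 204, 213, 234, 252]

Fragment lengths:
  [0,4): 4 bp
  [4,19): 15 bp
  [19,30): 11 bp
  [30,39): 9 bp
  [39,45): 6 bp
  [45,55): 10 bp
  [55,61): 6 bp
  [61,70): 9 bp
  [70,82): 12 bp
  [82,87): 5 bp
  [87,96): 9 bp
  [96,112): 16 bp
  [112,121): 9 bp
  [121,130): 9 bp
  [130,149): 19 bp
  [149,158): 9 bp
  [158,164): 6 bp
  [164,172): 8 bp
  [172,181): 9 bp
  [181,204): 23 bp
  [204,213): 9 bp
  [213,234): 21 bp
  [234,252): 18 bp
  [252,259): 7 bp

[4,5,6,6,6,7,8,9,9,9,9,9,9,9,9,10,11,12,15,16,18,19,21,23]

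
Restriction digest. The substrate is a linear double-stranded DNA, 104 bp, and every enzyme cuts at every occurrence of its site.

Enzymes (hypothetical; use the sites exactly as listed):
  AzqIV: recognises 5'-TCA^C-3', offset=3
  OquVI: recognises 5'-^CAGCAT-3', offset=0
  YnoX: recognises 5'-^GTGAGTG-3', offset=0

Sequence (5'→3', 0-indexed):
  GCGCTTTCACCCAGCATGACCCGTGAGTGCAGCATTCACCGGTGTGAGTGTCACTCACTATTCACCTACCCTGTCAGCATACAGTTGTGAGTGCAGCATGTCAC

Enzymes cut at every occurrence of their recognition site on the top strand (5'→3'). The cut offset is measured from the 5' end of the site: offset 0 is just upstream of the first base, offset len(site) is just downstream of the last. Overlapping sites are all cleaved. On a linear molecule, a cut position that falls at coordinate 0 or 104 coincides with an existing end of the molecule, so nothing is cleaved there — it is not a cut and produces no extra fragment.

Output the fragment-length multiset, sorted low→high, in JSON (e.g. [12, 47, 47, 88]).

Per-enzyme occurrences:
  AzqIV TCAC/3: at [6, 35, 50, 54, 61, 100] ⇒ [9, 38, 53, 57, 64, 103]
  OquVI CAGCAT/0: at [11, 29, 74, 93] ⇒ [11, 29, 74, 93]
  YnoX GTGAGTG/0: at [22, 43, 86] ⇒ [22, 43, 86]

All cut coordinates (distinct, sorted): [9, 11, 22, 29, 38, 43, 53, 57, 64, 74, 86, 93, 103]

Fragment lengths:
  [0,9): 9 bp
  [9,11): 2 bp
  [11,22): 11 bp
  [22,29): 7 bp
  [29,38): 9 bp
  [38,43): 5 bp
  [43,53): 10 bp
  [53,57): 4 bp
  [57,64): 7 bp
  [64,74): 10 bp
  [74,86): 12 bp
  [86,93): 7 bp
  [93,103): 10 bp
  [103,104): 1 bp

[1,2,4,5,7,7,7,9,9,10,10,10,11,12]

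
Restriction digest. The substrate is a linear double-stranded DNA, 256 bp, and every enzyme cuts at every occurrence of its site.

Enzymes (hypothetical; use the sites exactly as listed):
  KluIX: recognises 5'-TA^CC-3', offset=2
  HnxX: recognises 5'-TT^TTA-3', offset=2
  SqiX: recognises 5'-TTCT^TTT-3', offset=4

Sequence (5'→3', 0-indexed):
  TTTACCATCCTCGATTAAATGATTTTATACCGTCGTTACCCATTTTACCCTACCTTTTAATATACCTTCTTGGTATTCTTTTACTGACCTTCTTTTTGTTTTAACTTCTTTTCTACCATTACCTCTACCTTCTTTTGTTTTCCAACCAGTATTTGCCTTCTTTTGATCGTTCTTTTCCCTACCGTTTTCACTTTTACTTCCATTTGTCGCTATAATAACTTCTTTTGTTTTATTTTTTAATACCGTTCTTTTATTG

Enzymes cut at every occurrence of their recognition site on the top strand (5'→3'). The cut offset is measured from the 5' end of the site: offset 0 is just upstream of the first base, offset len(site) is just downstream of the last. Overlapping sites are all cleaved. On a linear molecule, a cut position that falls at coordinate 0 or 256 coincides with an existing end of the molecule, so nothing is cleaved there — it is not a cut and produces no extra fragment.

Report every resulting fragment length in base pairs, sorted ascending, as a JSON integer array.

[1,1,3,4,4,5,5,6,6,6,6,6,6,6,6,7,7,7,8,8,9,9,12,12,13,15,20,28,30]

Scan for sites:
  KluIX TACC/2: at [2, 27, 36, 45, 50, 62, 113, 119, 125, 179, 240] ⇒ [4, 29, 38, 47, 52, 64, 115, 121, 127, 181, 242]
  HnxX TTTTA/2: at [22, 42, 54, 78, 98, 191, 227, 234, 248] ⇒ [24, 44, 56, 80, 100, 193, 229, 236, 250]
  SqiX TTCTTTT/4: at [75, 89, 105, 129, 157, 169, 219, 245] ⇒ [79, 93, 109, 133, 161, 173, 223, 249]

All cut coordinates (distinct, sorted): [4, 24, 29, 38, 44, 47, 52, 56, 64, 79, 80, 93, 100, 109, 115, 121, 127, 133, 161, 173, 181, 193, 223, 229, 236, 242, 249, 250]

Fragments:
  [0,4): 4 bp
  [4,24): 20 bp
  [24,29): 5 bp
  [29,38): 9 bp
  [38,44): 6 bp
  [44,47): 3 bp
  [47,52): 5 bp
  [52,56): 4 bp
  [56,64): 8 bp
  [64,79): 15 bp
  [79,80): 1 bp
  [80,93): 13 bp
  [93,100): 7 bp
  [100,109): 9 bp
  [109,115): 6 bp
  [115,121): 6 bp
  [121,127): 6 bp
  [127,133): 6 bp
  [133,161): 28 bp
  [161,173): 12 bp
  [173,181): 8 bp
  [181,193): 12 bp
  [193,223): 30 bp
  [223,229): 6 bp
  [229,236): 7 bp
  [236,242): 6 bp
  [242,249): 7 bp
  [249,250): 1 bp
  [250,256): 6 bp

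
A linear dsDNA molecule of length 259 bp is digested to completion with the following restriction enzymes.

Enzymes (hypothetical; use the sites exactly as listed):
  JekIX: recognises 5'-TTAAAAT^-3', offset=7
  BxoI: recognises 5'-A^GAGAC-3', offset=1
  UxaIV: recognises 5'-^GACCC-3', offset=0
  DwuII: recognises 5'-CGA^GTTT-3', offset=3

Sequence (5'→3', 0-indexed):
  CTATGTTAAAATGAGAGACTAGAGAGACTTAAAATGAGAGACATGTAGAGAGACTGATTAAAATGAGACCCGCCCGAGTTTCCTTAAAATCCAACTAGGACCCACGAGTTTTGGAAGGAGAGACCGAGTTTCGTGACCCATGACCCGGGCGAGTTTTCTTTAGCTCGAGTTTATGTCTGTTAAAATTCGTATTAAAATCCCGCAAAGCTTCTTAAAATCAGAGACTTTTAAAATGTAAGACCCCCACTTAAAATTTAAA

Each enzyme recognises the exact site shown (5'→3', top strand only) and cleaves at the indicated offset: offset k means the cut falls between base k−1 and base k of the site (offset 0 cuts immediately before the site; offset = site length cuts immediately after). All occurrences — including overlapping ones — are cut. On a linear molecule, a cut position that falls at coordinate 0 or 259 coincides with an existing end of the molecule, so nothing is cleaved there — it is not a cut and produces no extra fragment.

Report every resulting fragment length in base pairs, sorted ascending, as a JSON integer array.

Per-enzyme occurrences:
  JekIX TTAAAAT/7: at [5, 28, 57, 83, 179, 191, 211, 227, 247] ⇒ [12, 35, 64, 90, 186, 198, 218, 234, 254]
  BxoI AGAGAC/1: at [13, 22, 36, 48, 118, 219] ⇒ [14, 23, 37, 49, 119, 220]
  UxaIV GACCC/0: at [66, 98, 134, 141, 238] ⇒ [66, 98, 134, 141, 238]
  DwuII CGAGTTT/3: at [74, 104, 124, 149, 165] ⇒ [77, 107, 127, 152, 168]

All cut coordinates (distinct, sorted): [12, 14, 23, 35, 37, 49, 64, 66, 77, 90, 98, 107, 119, 127, 134, 141, 152, 168, 186, 198, 218, 220, 234, 238, 254]

Fragment lengths:
  [0,12): 12 bp
  [12,14): 2 bp
  [14,23): 9 bp
  [23,35): 12 bp
  [35,37): 2 bp
  [37,49): 12 bp
  [49,64): 15 bp
  [64,66): 2 bp
  [66,77): 11 bp
  [77,90): 13 bp
  [90,98): 8 bp
  [98,107): 9 bp
  [107,119): 12 bp
  [119,127): 8 bp
  [127,134): 7 bp
  [134,141): 7 bp
  [141,152): 11 bp
  [152,168): 16 bp
  [168,186): 18 bp
  [186,198): 12 bp
  [198,218): 20 bp
  [218,220): 2 bp
  [220,234): 14 bp
  [234,238): 4 bp
  [238,254): 16 bp
  [254,259): 5 bp

[2,2,2,2,4,5,7,7,8,8,9,9,11,11,12,12,12,12,12,13,14,15,16,16,18,20]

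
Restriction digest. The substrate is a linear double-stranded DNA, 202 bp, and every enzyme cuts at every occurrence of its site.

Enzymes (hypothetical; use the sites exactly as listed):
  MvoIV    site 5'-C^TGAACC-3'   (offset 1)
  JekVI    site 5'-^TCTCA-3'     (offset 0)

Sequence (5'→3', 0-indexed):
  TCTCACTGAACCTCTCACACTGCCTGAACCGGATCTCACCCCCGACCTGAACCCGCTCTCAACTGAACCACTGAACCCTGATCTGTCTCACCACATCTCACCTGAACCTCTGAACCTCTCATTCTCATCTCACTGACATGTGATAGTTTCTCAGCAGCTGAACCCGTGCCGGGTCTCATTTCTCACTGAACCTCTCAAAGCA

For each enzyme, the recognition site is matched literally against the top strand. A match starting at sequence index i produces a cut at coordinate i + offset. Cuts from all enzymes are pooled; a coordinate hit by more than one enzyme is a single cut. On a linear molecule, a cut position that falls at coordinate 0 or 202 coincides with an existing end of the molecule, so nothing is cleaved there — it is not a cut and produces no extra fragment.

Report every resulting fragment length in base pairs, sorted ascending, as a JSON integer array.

[5,6,6,6,6,6,6,7,7,7,8,8,9,9,10,10,10,12,14,14,15,21]

Scan for sites:
  MvoIV (CTGAACC, off=1): starts [5, 23, 46, 62, 70, 101, 109, 157, 185] → cuts [6, 24, 47, 63, 71, 102, 110, 158, 186]
  JekVI (TCTCA, off=0): starts [0, 12, 33, 56, 85, 95, 116, 122, 127, 148, 173, 180, 192] → cuts [12, 33, 56, 85, 95, 116, 122, 127, 148, 173, 180, 192] (position 0 is a terminus of the linear molecule — no cut)

All cut coordinates (distinct, sorted): [6, 12, 24, 33, 47, 56, 63, 71, 85, 95, 102, 110, 116, 122, 127, 148, 158, 173, 180, 186, 192]

Fragment lengths:
  [0,6): 6 bp
  [6,12): 6 bp
  [12,24): 12 bp
  [24,33): 9 bp
  [33,47): 14 bp
  [47,56): 9 bp
  [56,63): 7 bp
  [63,71): 8 bp
  [71,85): 14 bp
  [85,95): 10 bp
  [95,102): 7 bp
  [102,110): 8 bp
  [110,116): 6 bp
  [116,122): 6 bp
  [122,127): 5 bp
  [127,148): 21 bp
  [148,158): 10 bp
  [158,173): 15 bp
  [173,180): 7 bp
  [180,186): 6 bp
  [186,192): 6 bp
  [192,202): 10 bp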